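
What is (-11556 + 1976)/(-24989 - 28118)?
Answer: 9580/53107 ≈ 0.18039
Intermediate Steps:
(-11556 + 1976)/(-24989 - 28118) = -9580/(-53107) = -9580*(-1/53107) = 9580/53107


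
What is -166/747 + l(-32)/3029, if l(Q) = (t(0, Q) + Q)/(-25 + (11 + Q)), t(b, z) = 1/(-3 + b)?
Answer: -278377/1254006 ≈ -0.22199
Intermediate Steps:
l(Q) = (-1/3 + Q)/(-14 + Q) (l(Q) = (1/(-3 + 0) + Q)/(-25 + (11 + Q)) = (1/(-3) + Q)/(-14 + Q) = (-1/3 + Q)/(-14 + Q))
-166/747 + l(-32)/3029 = -166/747 + ((-1/3 - 32)/(-14 - 32))/3029 = -166*1/747 + (-97/3/(-46))*(1/3029) = -2/9 - 1/46*(-97/3)*(1/3029) = -2/9 + (97/138)*(1/3029) = -2/9 + 97/418002 = -278377/1254006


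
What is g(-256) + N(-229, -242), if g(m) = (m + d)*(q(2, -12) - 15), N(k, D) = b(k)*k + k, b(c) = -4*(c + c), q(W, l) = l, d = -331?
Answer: -403908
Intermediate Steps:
b(c) = -8*c
N(k, D) = k - 8*k² (N(k, D) = (-8*k)*k + k = -8*k² + k = k - 8*k²)
g(m) = 8937 - 27*m (g(m) = (m - 331)*(-12 - 15) = (-331 + m)*(-27) = 8937 - 27*m)
g(-256) + N(-229, -242) = (8937 - 27*(-256)) - 229*(1 - 8*(-229)) = (8937 + 6912) - 229*(1 + 1832) = 15849 - 229*1833 = 15849 - 419757 = -403908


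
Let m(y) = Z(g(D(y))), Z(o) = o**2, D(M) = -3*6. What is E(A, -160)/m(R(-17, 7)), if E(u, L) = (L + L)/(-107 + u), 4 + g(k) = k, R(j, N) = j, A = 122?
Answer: -16/363 ≈ -0.044077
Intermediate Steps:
D(M) = -18
g(k) = -4 + k
m(y) = 484 (m(y) = (-4 - 18)**2 = (-22)**2 = 484)
E(u, L) = 2*L/(-107 + u) (E(u, L) = (2*L)/(-107 + u) = 2*L/(-107 + u))
E(A, -160)/m(R(-17, 7)) = (2*(-160)/(-107 + 122))/484 = (2*(-160)/15)*(1/484) = (2*(-160)*(1/15))*(1/484) = -64/3*1/484 = -16/363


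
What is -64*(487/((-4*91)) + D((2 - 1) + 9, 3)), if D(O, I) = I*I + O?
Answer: -102864/91 ≈ -1130.4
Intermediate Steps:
D(O, I) = O + I**2 (D(O, I) = I**2 + O = O + I**2)
-64*(487/((-4*91)) + D((2 - 1) + 9, 3)) = -64*(487/((-4*91)) + (((2 - 1) + 9) + 3**2)) = -64*(487/(-364) + ((1 + 9) + 9)) = -64*(487*(-1/364) + (10 + 9)) = -64*(-487/364 + 19) = -64*6429/364 = -102864/91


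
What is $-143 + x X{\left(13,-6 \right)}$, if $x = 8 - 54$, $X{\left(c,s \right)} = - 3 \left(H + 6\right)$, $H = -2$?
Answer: $409$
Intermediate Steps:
$X{\left(c,s \right)} = -12$ ($X{\left(c,s \right)} = - 3 \left(-2 + 6\right) = \left(-3\right) 4 = -12$)
$x = -46$
$-143 + x X{\left(13,-6 \right)} = -143 - -552 = -143 + 552 = 409$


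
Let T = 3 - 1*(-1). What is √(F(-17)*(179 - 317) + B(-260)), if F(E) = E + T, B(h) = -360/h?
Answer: 2*√75855/13 ≈ 42.372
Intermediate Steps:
T = 4 (T = 3 + 1 = 4)
F(E) = 4 + E (F(E) = E + 4 = 4 + E)
√(F(-17)*(179 - 317) + B(-260)) = √((4 - 17)*(179 - 317) - 360/(-260)) = √(-13*(-138) - 360*(-1/260)) = √(1794 + 18/13) = √(23340/13) = 2*√75855/13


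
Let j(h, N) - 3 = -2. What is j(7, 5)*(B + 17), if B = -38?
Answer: -21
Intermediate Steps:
j(h, N) = 1 (j(h, N) = 3 - 2 = 1)
j(7, 5)*(B + 17) = 1*(-38 + 17) = 1*(-21) = -21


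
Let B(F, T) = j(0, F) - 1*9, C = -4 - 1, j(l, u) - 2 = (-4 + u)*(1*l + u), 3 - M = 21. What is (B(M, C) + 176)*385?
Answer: 217525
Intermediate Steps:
M = -18 (M = 3 - 1*21 = 3 - 21 = -18)
j(l, u) = 2 + (-4 + u)*(l + u) (j(l, u) = 2 + (-4 + u)*(1*l + u) = 2 + (-4 + u)*(l + u))
C = -5
B(F, T) = -7 + F² - 4*F (B(F, T) = (2 + F² - 4*0 - 4*F + 0*F) - 1*9 = (2 + F² + 0 - 4*F + 0) - 9 = (2 + F² - 4*F) - 9 = -7 + F² - 4*F)
(B(M, C) + 176)*385 = ((-7 + (-18)² - 4*(-18)) + 176)*385 = ((-7 + 324 + 72) + 176)*385 = (389 + 176)*385 = 565*385 = 217525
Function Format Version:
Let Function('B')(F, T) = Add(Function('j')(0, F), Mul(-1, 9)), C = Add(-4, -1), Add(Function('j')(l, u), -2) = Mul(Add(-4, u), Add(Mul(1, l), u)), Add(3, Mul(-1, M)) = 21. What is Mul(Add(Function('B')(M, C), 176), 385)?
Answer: 217525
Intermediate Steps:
M = -18 (M = Add(3, Mul(-1, 21)) = Add(3, -21) = -18)
Function('j')(l, u) = Add(2, Mul(Add(-4, u), Add(l, u))) (Function('j')(l, u) = Add(2, Mul(Add(-4, u), Add(Mul(1, l), u))) = Add(2, Mul(Add(-4, u), Add(l, u))))
C = -5
Function('B')(F, T) = Add(-7, Pow(F, 2), Mul(-4, F)) (Function('B')(F, T) = Add(Add(2, Pow(F, 2), Mul(-4, 0), Mul(-4, F), Mul(0, F)), Mul(-1, 9)) = Add(Add(2, Pow(F, 2), 0, Mul(-4, F), 0), -9) = Add(Add(2, Pow(F, 2), Mul(-4, F)), -9) = Add(-7, Pow(F, 2), Mul(-4, F)))
Mul(Add(Function('B')(M, C), 176), 385) = Mul(Add(Add(-7, Pow(-18, 2), Mul(-4, -18)), 176), 385) = Mul(Add(Add(-7, 324, 72), 176), 385) = Mul(Add(389, 176), 385) = Mul(565, 385) = 217525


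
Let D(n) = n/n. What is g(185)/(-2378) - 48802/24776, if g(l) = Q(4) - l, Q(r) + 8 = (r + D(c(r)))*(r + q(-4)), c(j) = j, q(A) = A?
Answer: -27817347/14729332 ≈ -1.8886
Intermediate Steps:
D(n) = 1
Q(r) = -8 + (1 + r)*(-4 + r) (Q(r) = -8 + (r + 1)*(r - 4) = -8 + (1 + r)*(-4 + r))
g(l) = -8 - l (g(l) = (-12 + 4² - 3*4) - l = (-12 + 16 - 12) - l = -8 - l)
g(185)/(-2378) - 48802/24776 = (-8 - 1*185)/(-2378) - 48802/24776 = (-8 - 185)*(-1/2378) - 48802*1/24776 = -193*(-1/2378) - 24401/12388 = 193/2378 - 24401/12388 = -27817347/14729332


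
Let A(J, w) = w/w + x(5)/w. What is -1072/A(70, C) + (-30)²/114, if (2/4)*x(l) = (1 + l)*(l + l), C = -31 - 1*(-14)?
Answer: 361706/1957 ≈ 184.83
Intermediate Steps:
C = -17 (C = -31 + 14 = -17)
x(l) = 4*l*(1 + l) (x(l) = 2*((1 + l)*(l + l)) = 2*((1 + l)*(2*l)) = 2*(2*l*(1 + l)) = 4*l*(1 + l))
A(J, w) = 1 + 120/w (A(J, w) = w/w + (4*5*(1 + 5))/w = 1 + (4*5*6)/w = 1 + 120/w)
-1072/A(70, C) + (-30)²/114 = -1072*(-17/(120 - 17)) + (-30)²/114 = -1072/((-1/17*103)) + 900*(1/114) = -1072/(-103/17) + 150/19 = -1072*(-17/103) + 150/19 = 18224/103 + 150/19 = 361706/1957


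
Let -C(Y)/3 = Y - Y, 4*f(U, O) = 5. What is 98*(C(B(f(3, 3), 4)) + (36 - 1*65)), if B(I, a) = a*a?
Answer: -2842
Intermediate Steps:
f(U, O) = 5/4 (f(U, O) = (¼)*5 = 5/4)
B(I, a) = a²
C(Y) = 0 (C(Y) = -3*(Y - Y) = -3*0 = 0)
98*(C(B(f(3, 3), 4)) + (36 - 1*65)) = 98*(0 + (36 - 1*65)) = 98*(0 + (36 - 65)) = 98*(0 - 29) = 98*(-29) = -2842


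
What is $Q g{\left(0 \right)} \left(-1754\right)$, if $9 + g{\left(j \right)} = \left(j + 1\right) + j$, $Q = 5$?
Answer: $70160$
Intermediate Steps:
$g{\left(j \right)} = -8 + 2 j$ ($g{\left(j \right)} = -9 + \left(\left(j + 1\right) + j\right) = -9 + \left(\left(1 + j\right) + j\right) = -9 + \left(1 + 2 j\right) = -8 + 2 j$)
$Q g{\left(0 \right)} \left(-1754\right) = 5 \left(-8 + 2 \cdot 0\right) \left(-1754\right) = 5 \left(-8 + 0\right) \left(-1754\right) = 5 \left(-8\right) \left(-1754\right) = \left(-40\right) \left(-1754\right) = 70160$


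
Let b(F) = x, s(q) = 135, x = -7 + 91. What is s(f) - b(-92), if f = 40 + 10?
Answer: 51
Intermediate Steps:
x = 84
f = 50
b(F) = 84
s(f) - b(-92) = 135 - 1*84 = 135 - 84 = 51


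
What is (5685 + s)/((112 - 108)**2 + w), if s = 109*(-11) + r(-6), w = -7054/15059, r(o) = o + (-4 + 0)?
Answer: 33702042/116945 ≈ 288.19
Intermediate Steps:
r(o) = -4 + o (r(o) = o - 4 = -4 + o)
w = -7054/15059 (w = -7054*1/15059 = -7054/15059 ≈ -0.46842)
s = -1209 (s = 109*(-11) + (-4 - 6) = -1199 - 10 = -1209)
(5685 + s)/((112 - 108)**2 + w) = (5685 - 1209)/((112 - 108)**2 - 7054/15059) = 4476/(4**2 - 7054/15059) = 4476/(16 - 7054/15059) = 4476/(233890/15059) = 4476*(15059/233890) = 33702042/116945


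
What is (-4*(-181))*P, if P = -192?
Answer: -139008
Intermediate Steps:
(-4*(-181))*P = -4*(-181)*(-192) = 724*(-192) = -139008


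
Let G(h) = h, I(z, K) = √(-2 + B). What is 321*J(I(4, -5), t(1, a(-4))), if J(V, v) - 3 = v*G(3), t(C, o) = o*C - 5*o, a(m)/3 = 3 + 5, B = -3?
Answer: -91485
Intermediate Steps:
a(m) = 24 (a(m) = 3*(3 + 5) = 3*8 = 24)
t(C, o) = -5*o + C*o (t(C, o) = C*o - 5*o = -5*o + C*o)
I(z, K) = I*√5 (I(z, K) = √(-2 - 3) = √(-5) = I*√5)
J(V, v) = 3 + 3*v (J(V, v) = 3 + v*3 = 3 + 3*v)
321*J(I(4, -5), t(1, a(-4))) = 321*(3 + 3*(24*(-5 + 1))) = 321*(3 + 3*(24*(-4))) = 321*(3 + 3*(-96)) = 321*(3 - 288) = 321*(-285) = -91485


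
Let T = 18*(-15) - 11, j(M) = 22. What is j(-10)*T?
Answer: -6182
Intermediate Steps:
T = -281 (T = -270 - 11 = -281)
j(-10)*T = 22*(-281) = -6182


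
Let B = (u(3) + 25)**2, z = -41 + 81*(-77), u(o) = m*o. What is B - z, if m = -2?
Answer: 6639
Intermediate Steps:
u(o) = -2*o
z = -6278 (z = -41 - 6237 = -6278)
B = 361 (B = (-2*3 + 25)**2 = (-6 + 25)**2 = 19**2 = 361)
B - z = 361 - 1*(-6278) = 361 + 6278 = 6639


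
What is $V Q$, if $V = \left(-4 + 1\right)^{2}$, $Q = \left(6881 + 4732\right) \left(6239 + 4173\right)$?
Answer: $1088231004$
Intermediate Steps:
$Q = 120914556$ ($Q = 11613 \cdot 10412 = 120914556$)
$V = 9$ ($V = \left(-3\right)^{2} = 9$)
$V Q = 9 \cdot 120914556 = 1088231004$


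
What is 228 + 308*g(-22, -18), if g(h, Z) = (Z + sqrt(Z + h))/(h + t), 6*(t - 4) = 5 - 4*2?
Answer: 19524/37 - 1232*I*sqrt(10)/37 ≈ 527.68 - 105.3*I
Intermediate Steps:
t = 7/2 (t = 4 + (5 - 4*2)/6 = 4 + (5 - 8)/6 = 4 + (1/6)*(-3) = 4 - 1/2 = 7/2 ≈ 3.5000)
g(h, Z) = (Z + sqrt(Z + h))/(7/2 + h) (g(h, Z) = (Z + sqrt(Z + h))/(h + 7/2) = (Z + sqrt(Z + h))/(7/2 + h))
228 + 308*g(-22, -18) = 228 + 308*(2*(-18 + sqrt(-18 - 22))/(7 + 2*(-22))) = 228 + 308*(2*(-18 + sqrt(-40))/(7 - 44)) = 228 + 308*(2*(-18 + 2*I*sqrt(10))/(-37)) = 228 + 308*(2*(-1/37)*(-18 + 2*I*sqrt(10))) = 228 + 308*(36/37 - 4*I*sqrt(10)/37) = 228 + (11088/37 - 1232*I*sqrt(10)/37) = 19524/37 - 1232*I*sqrt(10)/37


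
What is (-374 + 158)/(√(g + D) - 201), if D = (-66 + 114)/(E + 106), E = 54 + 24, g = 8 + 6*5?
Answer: 998568/928343 + 864*√1265/928343 ≈ 1.1087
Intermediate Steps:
g = 38 (g = 8 + 30 = 38)
E = 78
D = 6/23 (D = (-66 + 114)/(78 + 106) = 48/184 = 48*(1/184) = 6/23 ≈ 0.26087)
(-374 + 158)/(√(g + D) - 201) = (-374 + 158)/(√(38 + 6/23) - 201) = -216/(√(880/23) - 201) = -216/(4*√1265/23 - 201) = -216/(-201 + 4*√1265/23)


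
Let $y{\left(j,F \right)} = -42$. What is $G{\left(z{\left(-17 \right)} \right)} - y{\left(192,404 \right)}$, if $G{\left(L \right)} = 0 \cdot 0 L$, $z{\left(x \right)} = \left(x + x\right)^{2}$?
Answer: $42$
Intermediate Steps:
$z{\left(x \right)} = 4 x^{2}$ ($z{\left(x \right)} = \left(2 x\right)^{2} = 4 x^{2}$)
$G{\left(L \right)} = 0$ ($G{\left(L \right)} = 0 L = 0$)
$G{\left(z{\left(-17 \right)} \right)} - y{\left(192,404 \right)} = 0 - -42 = 0 + 42 = 42$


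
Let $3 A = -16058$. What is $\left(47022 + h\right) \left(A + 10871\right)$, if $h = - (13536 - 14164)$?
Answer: $\frac{788845750}{3} \approx 2.6295 \cdot 10^{8}$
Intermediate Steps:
$A = - \frac{16058}{3}$ ($A = \frac{1}{3} \left(-16058\right) = - \frac{16058}{3} \approx -5352.7$)
$h = 628$ ($h = \left(-1\right) \left(-628\right) = 628$)
$\left(47022 + h\right) \left(A + 10871\right) = \left(47022 + 628\right) \left(- \frac{16058}{3} + 10871\right) = 47650 \cdot \frac{16555}{3} = \frac{788845750}{3}$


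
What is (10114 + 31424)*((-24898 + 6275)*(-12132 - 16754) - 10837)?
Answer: 22344666810858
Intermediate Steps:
(10114 + 31424)*((-24898 + 6275)*(-12132 - 16754) - 10837) = 41538*(-18623*(-28886) - 10837) = 41538*(537943978 - 10837) = 41538*537933141 = 22344666810858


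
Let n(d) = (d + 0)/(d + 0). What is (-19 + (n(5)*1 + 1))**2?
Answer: 289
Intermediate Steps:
n(d) = 1 (n(d) = d/d = 1)
(-19 + (n(5)*1 + 1))**2 = (-19 + (1*1 + 1))**2 = (-19 + (1 + 1))**2 = (-19 + 2)**2 = (-17)**2 = 289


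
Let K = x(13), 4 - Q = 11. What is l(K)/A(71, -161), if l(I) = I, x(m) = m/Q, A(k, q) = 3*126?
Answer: -13/2646 ≈ -0.0049131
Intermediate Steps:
Q = -7 (Q = 4 - 1*11 = 4 - 11 = -7)
A(k, q) = 378
x(m) = -m/7 (x(m) = m/(-7) = m*(-1/7) = -m/7)
K = -13/7 (K = -1/7*13 = -13/7 ≈ -1.8571)
l(K)/A(71, -161) = -13/7/378 = -13/7*1/378 = -13/2646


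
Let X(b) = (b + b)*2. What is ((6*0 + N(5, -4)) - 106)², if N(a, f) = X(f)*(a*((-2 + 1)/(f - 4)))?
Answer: 13456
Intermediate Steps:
X(b) = 4*b (X(b) = (2*b)*2 = 4*b)
N(a, f) = -4*a*f/(-4 + f) (N(a, f) = (4*f)*(a*((-2 + 1)/(f - 4))) = (4*f)*(a*(-1/(-4 + f))) = (4*f)*(-a/(-4 + f)) = -4*a*f/(-4 + f))
((6*0 + N(5, -4)) - 106)² = ((6*0 - 4*5*(-4)/(-4 - 4)) - 106)² = ((0 - 4*5*(-4)/(-8)) - 106)² = ((0 - 4*5*(-4)*(-⅛)) - 106)² = ((0 - 10) - 106)² = (-10 - 106)² = (-116)² = 13456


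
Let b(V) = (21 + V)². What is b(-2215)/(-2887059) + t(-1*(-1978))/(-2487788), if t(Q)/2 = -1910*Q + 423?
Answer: 4918376996279/3591195367746 ≈ 1.3696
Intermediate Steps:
t(Q) = 846 - 3820*Q (t(Q) = 2*(-1910*Q + 423) = 2*(423 - 1910*Q) = 846 - 3820*Q)
b(-2215)/(-2887059) + t(-1*(-1978))/(-2487788) = (21 - 2215)²/(-2887059) + (846 - (-3820)*(-1978))/(-2487788) = (-2194)²*(-1/2887059) + (846 - 3820*1978)*(-1/2487788) = 4813636*(-1/2887059) + (846 - 7555960)*(-1/2487788) = -4813636/2887059 - 7555114*(-1/2487788) = -4813636/2887059 + 3777557/1243894 = 4918376996279/3591195367746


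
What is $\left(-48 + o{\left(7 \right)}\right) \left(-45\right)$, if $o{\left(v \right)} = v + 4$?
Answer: $1665$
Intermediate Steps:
$o{\left(v \right)} = 4 + v$
$\left(-48 + o{\left(7 \right)}\right) \left(-45\right) = \left(-48 + \left(4 + 7\right)\right) \left(-45\right) = \left(-48 + 11\right) \left(-45\right) = \left(-37\right) \left(-45\right) = 1665$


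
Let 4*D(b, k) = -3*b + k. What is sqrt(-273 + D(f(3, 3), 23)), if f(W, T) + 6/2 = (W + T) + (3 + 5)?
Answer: I*sqrt(1102)/2 ≈ 16.598*I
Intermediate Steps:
f(W, T) = 5 + T + W (f(W, T) = -3 + ((W + T) + (3 + 5)) = -3 + ((T + W) + 8) = -3 + (8 + T + W) = 5 + T + W)
D(b, k) = -3*b/4 + k/4 (D(b, k) = (-3*b + k)/4 = (k - 3*b)/4 = -3*b/4 + k/4)
sqrt(-273 + D(f(3, 3), 23)) = sqrt(-273 + (-3*(5 + 3 + 3)/4 + (1/4)*23)) = sqrt(-273 + (-3/4*11 + 23/4)) = sqrt(-273 + (-33/4 + 23/4)) = sqrt(-273 - 5/2) = sqrt(-551/2) = I*sqrt(1102)/2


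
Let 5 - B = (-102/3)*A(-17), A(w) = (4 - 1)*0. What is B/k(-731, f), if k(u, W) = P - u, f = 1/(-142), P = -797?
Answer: -5/66 ≈ -0.075758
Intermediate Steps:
A(w) = 0 (A(w) = 3*0 = 0)
f = -1/142 ≈ -0.0070423
k(u, W) = -797 - u
B = 5 (B = 5 - -102/3*0 = 5 - (⅓)*(-102)*0 = 5 - (-34)*0 = 5 - 1*0 = 5 + 0 = 5)
B/k(-731, f) = 5/(-797 - 1*(-731)) = 5/(-797 + 731) = 5/(-66) = 5*(-1/66) = -5/66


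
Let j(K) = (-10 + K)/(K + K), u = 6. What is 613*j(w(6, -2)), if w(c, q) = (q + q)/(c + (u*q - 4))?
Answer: -7356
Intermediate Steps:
w(c, q) = 2*q/(-4 + c + 6*q) (w(c, q) = (q + q)/(c + (6*q - 4)) = (2*q)/(c + (-4 + 6*q)) = (2*q)/(-4 + c + 6*q) = 2*q/(-4 + c + 6*q))
j(K) = (-10 + K)/(2*K) (j(K) = (-10 + K)/((2*K)) = (-10 + K)*(1/(2*K)) = (-10 + K)/(2*K))
613*j(w(6, -2)) = 613*((-10 + 2*(-2)/(-4 + 6 + 6*(-2)))/(2*((2*(-2)/(-4 + 6 + 6*(-2)))))) = 613*((-10 + 2*(-2)/(-4 + 6 - 12))/(2*((2*(-2)/(-4 + 6 - 12))))) = 613*((-10 + 2*(-2)/(-10))/(2*((2*(-2)/(-10))))) = 613*((-10 + 2*(-2)*(-1/10))/(2*((2*(-2)*(-1/10))))) = 613*((-10 + 2/5)/(2*(2/5))) = 613*((1/2)*(5/2)*(-48/5)) = 613*(-12) = -7356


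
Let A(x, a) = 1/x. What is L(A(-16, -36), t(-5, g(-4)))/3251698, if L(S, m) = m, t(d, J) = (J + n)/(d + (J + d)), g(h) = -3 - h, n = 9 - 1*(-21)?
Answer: -31/29265282 ≈ -1.0593e-6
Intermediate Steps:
n = 30 (n = 9 + 21 = 30)
t(d, J) = (30 + J)/(J + 2*d) (t(d, J) = (J + 30)/(d + (J + d)) = (30 + J)/(J + 2*d))
L(A(-16, -36), t(-5, g(-4)))/3251698 = ((30 + (-3 - 1*(-4)))/((-3 - 1*(-4)) + 2*(-5)))/3251698 = ((30 + (-3 + 4))/((-3 + 4) - 10))*(1/3251698) = ((30 + 1)/(1 - 10))*(1/3251698) = (31/(-9))*(1/3251698) = -⅑*31*(1/3251698) = -31/9*1/3251698 = -31/29265282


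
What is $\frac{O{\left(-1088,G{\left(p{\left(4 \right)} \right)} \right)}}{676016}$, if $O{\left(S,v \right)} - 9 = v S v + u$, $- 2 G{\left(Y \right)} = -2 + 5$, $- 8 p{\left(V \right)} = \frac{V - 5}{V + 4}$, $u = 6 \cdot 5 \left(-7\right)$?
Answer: $- \frac{2649}{676016} \approx -0.0039185$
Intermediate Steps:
$u = -210$ ($u = 30 \left(-7\right) = -210$)
$p{\left(V \right)} = - \frac{-5 + V}{8 \left(4 + V\right)}$ ($p{\left(V \right)} = - \frac{\left(V - 5\right) \frac{1}{V + 4}}{8} = - \frac{\left(-5 + V\right) \frac{1}{4 + V}}{8} = - \frac{\frac{1}{4 + V} \left(-5 + V\right)}{8} = - \frac{-5 + V}{8 \left(4 + V\right)}$)
$G{\left(Y \right)} = - \frac{3}{2}$ ($G{\left(Y \right)} = - \frac{-2 + 5}{2} = \left(- \frac{1}{2}\right) 3 = - \frac{3}{2}$)
$O{\left(S,v \right)} = -201 + S v^{2}$ ($O{\left(S,v \right)} = 9 + \left(v S v - 210\right) = 9 + \left(S v v - 210\right) = 9 + \left(S v^{2} - 210\right) = 9 + \left(-210 + S v^{2}\right) = -201 + S v^{2}$)
$\frac{O{\left(-1088,G{\left(p{\left(4 \right)} \right)} \right)}}{676016} = \frac{-201 - 1088 \left(- \frac{3}{2}\right)^{2}}{676016} = \left(-201 - 2448\right) \frac{1}{676016} = \left(-2649\right) \frac{1}{676016} = - \frac{2649}{676016}$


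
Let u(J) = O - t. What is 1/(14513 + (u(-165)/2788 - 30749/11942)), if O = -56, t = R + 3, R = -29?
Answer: 4161787/60389253922 ≈ 6.8916e-5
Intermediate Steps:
t = -26 (t = -29 + 3 = -26)
u(J) = -30 (u(J) = -56 - 1*(-26) = -56 + 26 = -30)
1/(14513 + (u(-165)/2788 - 30749/11942)) = 1/(14513 + (-30/2788 - 30749/11942)) = 1/(14513 + (-30*1/2788 - 30749*1/11942)) = 1/(14513 + (-15/1394 - 30749/11942)) = 1/(14513 - 10760809/4161787) = 1/(60389253922/4161787) = 4161787/60389253922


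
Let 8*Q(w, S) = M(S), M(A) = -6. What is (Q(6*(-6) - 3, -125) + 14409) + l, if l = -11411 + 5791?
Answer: 35153/4 ≈ 8788.3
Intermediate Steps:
Q(w, S) = -¾ (Q(w, S) = (⅛)*(-6) = -¾)
l = -5620
(Q(6*(-6) - 3, -125) + 14409) + l = (-¾ + 14409) - 5620 = 57633/4 - 5620 = 35153/4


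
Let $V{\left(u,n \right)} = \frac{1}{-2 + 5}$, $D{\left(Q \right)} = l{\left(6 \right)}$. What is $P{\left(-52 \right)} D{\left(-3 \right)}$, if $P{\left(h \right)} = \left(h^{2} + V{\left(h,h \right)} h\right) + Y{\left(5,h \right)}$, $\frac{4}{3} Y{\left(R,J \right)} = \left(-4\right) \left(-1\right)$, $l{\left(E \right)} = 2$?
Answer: $\frac{16138}{3} \approx 5379.3$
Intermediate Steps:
$D{\left(Q \right)} = 2$
$Y{\left(R,J \right)} = 3$ ($Y{\left(R,J \right)} = \frac{3 \left(\left(-4\right) \left(-1\right)\right)}{4} = \frac{3}{4} \cdot 4 = 3$)
$V{\left(u,n \right)} = \frac{1}{3}$
$P{\left(h \right)} = 3 + h^{2} + \frac{h}{3}$ ($P{\left(h \right)} = \left(h^{2} + \frac{h}{3}\right) + 3 = 3 + h^{2} + \frac{h}{3}$)
$P{\left(-52 \right)} D{\left(-3 \right)} = \left(3 + \left(-52\right)^{2} + \frac{1}{3} \left(-52\right)\right) 2 = \left(3 + 2704 - \frac{52}{3}\right) 2 = \frac{8069}{3} \cdot 2 = \frac{16138}{3}$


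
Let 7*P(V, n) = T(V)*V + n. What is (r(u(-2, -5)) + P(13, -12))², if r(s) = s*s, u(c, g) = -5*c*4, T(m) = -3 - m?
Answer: 120560400/49 ≈ 2.4604e+6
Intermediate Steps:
u(c, g) = -20*c
r(s) = s²
P(V, n) = n/7 + V*(-3 - V)/7 (P(V, n) = ((-3 - V)*V + n)/7 = (V*(-3 - V) + n)/7 = (n + V*(-3 - V))/7 = n/7 + V*(-3 - V)/7)
(r(u(-2, -5)) + P(13, -12))² = ((-20*(-2))² + ((⅐)*(-12) - ⅐*13*(3 + 13)))² = (40² + (-12/7 - ⅐*13*16))² = (1600 + (-12/7 - 208/7))² = (1600 - 220/7)² = (10980/7)² = 120560400/49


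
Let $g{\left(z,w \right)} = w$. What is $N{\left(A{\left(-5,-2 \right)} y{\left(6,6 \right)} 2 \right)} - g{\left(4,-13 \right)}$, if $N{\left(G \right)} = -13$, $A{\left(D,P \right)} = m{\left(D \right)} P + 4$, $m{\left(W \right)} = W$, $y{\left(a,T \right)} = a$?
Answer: $0$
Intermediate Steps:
$A{\left(D,P \right)} = 4 + D P$ ($A{\left(D,P \right)} = D P + 4 = 4 + D P$)
$N{\left(A{\left(-5,-2 \right)} y{\left(6,6 \right)} 2 \right)} - g{\left(4,-13 \right)} = -13 - -13 = -13 + 13 = 0$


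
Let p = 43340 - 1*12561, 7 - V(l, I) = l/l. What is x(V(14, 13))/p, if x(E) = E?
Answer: 6/30779 ≈ 0.00019494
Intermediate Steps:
V(l, I) = 6 (V(l, I) = 7 - l/l = 7 - 1*1 = 7 - 1 = 6)
p = 30779 (p = 43340 - 12561 = 30779)
x(V(14, 13))/p = 6/30779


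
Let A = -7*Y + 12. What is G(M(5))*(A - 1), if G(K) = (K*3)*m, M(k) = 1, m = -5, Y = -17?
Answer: -1950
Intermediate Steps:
A = 131 (A = -7*(-17) + 12 = 119 + 12 = 131)
G(K) = -15*K (G(K) = (K*3)*(-5) = (3*K)*(-5) = -15*K)
G(M(5))*(A - 1) = (-15*1)*(131 - 1) = -15*130 = -1950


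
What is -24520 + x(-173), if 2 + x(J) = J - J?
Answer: -24522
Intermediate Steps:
x(J) = -2 (x(J) = -2 + (J - J) = -2 + 0 = -2)
-24520 + x(-173) = -24520 - 2 = -24522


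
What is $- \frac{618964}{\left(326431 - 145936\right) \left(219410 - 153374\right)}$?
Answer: $- \frac{154741}{2979791955} \approx -5.193 \cdot 10^{-5}$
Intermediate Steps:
$- \frac{618964}{\left(326431 - 145936\right) \left(219410 - 153374\right)} = - \frac{618964}{180495 \cdot 66036} = - \frac{618964}{11919167820} = \left(-618964\right) \frac{1}{11919167820} = - \frac{154741}{2979791955}$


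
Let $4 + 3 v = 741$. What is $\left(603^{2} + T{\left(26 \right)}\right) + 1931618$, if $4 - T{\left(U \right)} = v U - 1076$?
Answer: $\frac{6869759}{3} \approx 2.2899 \cdot 10^{6}$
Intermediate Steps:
$v = \frac{737}{3}$ ($v = - \frac{4}{3} + \frac{1}{3} \cdot 741 = - \frac{4}{3} + 247 = \frac{737}{3} \approx 245.67$)
$T{\left(U \right)} = 1080 - \frac{737 U}{3}$ ($T{\left(U \right)} = 4 - \left(\frac{737 U}{3} - 1076\right) = 4 - \left(-1076 + \frac{737 U}{3}\right) = 1080 - \frac{737 U}{3}$)
$\left(603^{2} + T{\left(26 \right)}\right) + 1931618 = \left(603^{2} + \left(1080 - \frac{19162}{3}\right)\right) + 1931618 = \left(363609 + \left(1080 - \frac{19162}{3}\right)\right) + 1931618 = \left(363609 - \frac{15922}{3}\right) + 1931618 = \frac{1074905}{3} + 1931618 = \frac{6869759}{3}$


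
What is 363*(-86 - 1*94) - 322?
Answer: -65662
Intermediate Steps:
363*(-86 - 1*94) - 322 = 363*(-86 - 94) - 322 = 363*(-180) - 322 = -65340 - 322 = -65662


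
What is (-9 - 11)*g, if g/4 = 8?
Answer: -640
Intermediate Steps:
g = 32 (g = 4*8 = 32)
(-9 - 11)*g = (-9 - 11)*32 = -20*32 = -640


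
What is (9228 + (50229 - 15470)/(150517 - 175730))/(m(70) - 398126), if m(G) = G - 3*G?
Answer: -21148255/912861878 ≈ -0.023167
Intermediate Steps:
m(G) = -2*G
(9228 + (50229 - 15470)/(150517 - 175730))/(m(70) - 398126) = (9228 + (50229 - 15470)/(150517 - 175730))/(-2*70 - 398126) = (9228 + 34759/(-25213))/(-140 - 398126) = (9228 + 34759*(-1/25213))/(-398266) = (9228 - 34759/25213)*(-1/398266) = (232630805/25213)*(-1/398266) = -21148255/912861878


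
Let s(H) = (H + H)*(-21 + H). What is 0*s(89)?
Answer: 0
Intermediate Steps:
s(H) = 2*H*(-21 + H) (s(H) = (2*H)*(-21 + H) = 2*H*(-21 + H))
0*s(89) = 0*(2*89*(-21 + 89)) = 0*(2*89*68) = 0*12104 = 0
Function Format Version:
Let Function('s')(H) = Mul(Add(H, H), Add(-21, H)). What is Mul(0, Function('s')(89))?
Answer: 0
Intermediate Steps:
Function('s')(H) = Mul(2, H, Add(-21, H)) (Function('s')(H) = Mul(Mul(2, H), Add(-21, H)) = Mul(2, H, Add(-21, H)))
Mul(0, Function('s')(89)) = Mul(0, Mul(2, 89, Add(-21, 89))) = Mul(0, Mul(2, 89, 68)) = Mul(0, 12104) = 0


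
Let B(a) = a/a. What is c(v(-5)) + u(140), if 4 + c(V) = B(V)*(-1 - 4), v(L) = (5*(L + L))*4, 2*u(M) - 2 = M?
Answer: 62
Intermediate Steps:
u(M) = 1 + M/2
B(a) = 1
v(L) = 40*L (v(L) = (5*(2*L))*4 = (10*L)*4 = 40*L)
c(V) = -9 (c(V) = -4 + 1*(-1 - 4) = -4 + 1*(-5) = -4 - 5 = -9)
c(v(-5)) + u(140) = -9 + (1 + (1/2)*140) = -9 + (1 + 70) = -9 + 71 = 62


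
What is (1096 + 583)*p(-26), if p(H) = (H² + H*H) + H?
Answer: 2226354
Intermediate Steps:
p(H) = H + 2*H² (p(H) = (H² + H²) + H = 2*H² + H = H + 2*H²)
(1096 + 583)*p(-26) = (1096 + 583)*(-26*(1 + 2*(-26))) = 1679*(-26*(1 - 52)) = 1679*(-26*(-51)) = 1679*1326 = 2226354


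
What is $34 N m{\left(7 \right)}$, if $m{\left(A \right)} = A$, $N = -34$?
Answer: $-8092$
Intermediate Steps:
$34 N m{\left(7 \right)} = 34 \left(-34\right) 7 = \left(-1156\right) 7 = -8092$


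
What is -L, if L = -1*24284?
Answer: 24284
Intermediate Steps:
L = -24284
-L = -1*(-24284) = 24284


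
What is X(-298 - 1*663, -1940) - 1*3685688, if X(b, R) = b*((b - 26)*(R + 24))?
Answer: -1821025100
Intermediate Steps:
X(b, R) = b*(-26 + b)*(24 + R) (X(b, R) = b*((-26 + b)*(24 + R)) = b*(-26 + b)*(24 + R))
X(-298 - 1*663, -1940) - 1*3685688 = (-298 - 1*663)*(-624 - 26*(-1940) + 24*(-298 - 1*663) - 1940*(-298 - 1*663)) - 1*3685688 = (-298 - 663)*(-624 + 50440 + 24*(-298 - 663) - 1940*(-298 - 663)) - 3685688 = -961*(-624 + 50440 + 24*(-961) - 1940*(-961)) - 3685688 = -961*(-624 + 50440 - 23064 + 1864340) - 3685688 = -961*1891092 - 3685688 = -1817339412 - 3685688 = -1821025100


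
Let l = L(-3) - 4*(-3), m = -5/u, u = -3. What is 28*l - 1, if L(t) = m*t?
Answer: 195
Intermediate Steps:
m = 5/3 (m = -5/(-3) = -5*(-⅓) = 5/3 ≈ 1.6667)
L(t) = 5*t/3
l = 7 (l = (5/3)*(-3) - 4*(-3) = -5 + 12 = 7)
28*l - 1 = 28*7 - 1 = 196 - 1 = 195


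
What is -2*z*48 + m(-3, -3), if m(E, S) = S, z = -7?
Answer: 669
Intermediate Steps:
-2*z*48 + m(-3, -3) = -2*(-7)*48 - 3 = 14*48 - 3 = 672 - 3 = 669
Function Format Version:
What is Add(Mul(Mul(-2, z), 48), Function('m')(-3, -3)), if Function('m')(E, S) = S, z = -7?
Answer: 669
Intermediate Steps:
Add(Mul(Mul(-2, z), 48), Function('m')(-3, -3)) = Add(Mul(Mul(-2, -7), 48), -3) = Add(Mul(14, 48), -3) = Add(672, -3) = 669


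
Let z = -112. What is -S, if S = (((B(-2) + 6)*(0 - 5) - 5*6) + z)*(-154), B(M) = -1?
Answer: -25718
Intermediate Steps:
S = 25718 (S = (((-1 + 6)*(0 - 5) - 5*6) - 112)*(-154) = ((5*(-5) - 30) - 112)*(-154) = ((-25 - 30) - 112)*(-154) = (-55 - 112)*(-154) = -167*(-154) = 25718)
-S = -1*25718 = -25718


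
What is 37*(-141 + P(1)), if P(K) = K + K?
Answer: -5143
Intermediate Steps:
P(K) = 2*K
37*(-141 + P(1)) = 37*(-141 + 2*1) = 37*(-141 + 2) = 37*(-139) = -5143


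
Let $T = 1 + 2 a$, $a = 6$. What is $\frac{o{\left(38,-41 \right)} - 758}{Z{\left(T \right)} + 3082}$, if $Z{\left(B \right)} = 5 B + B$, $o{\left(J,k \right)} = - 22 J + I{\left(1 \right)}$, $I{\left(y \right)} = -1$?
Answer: $- \frac{319}{632} \approx -0.50475$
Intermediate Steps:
$T = 13$ ($T = 1 + 2 \cdot 6 = 1 + 12 = 13$)
$o{\left(J,k \right)} = -1 - 22 J$ ($o{\left(J,k \right)} = - 22 J - 1 = -1 - 22 J$)
$Z{\left(B \right)} = 6 B$
$\frac{o{\left(38,-41 \right)} - 758}{Z{\left(T \right)} + 3082} = \frac{\left(-1 - 836\right) - 758}{6 \cdot 13 + 3082} = \frac{\left(-1 - 836\right) - 758}{78 + 3082} = \frac{-837 - 758}{3160} = \left(-1595\right) \frac{1}{3160} = - \frac{319}{632}$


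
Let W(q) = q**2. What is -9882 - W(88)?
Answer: -17626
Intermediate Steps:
-9882 - W(88) = -9882 - 1*88**2 = -9882 - 1*7744 = -9882 - 7744 = -17626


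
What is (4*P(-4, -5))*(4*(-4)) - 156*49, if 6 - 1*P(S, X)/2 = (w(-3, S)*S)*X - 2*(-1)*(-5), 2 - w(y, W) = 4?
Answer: -14812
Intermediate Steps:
w(y, W) = -2 (w(y, W) = 2 - 1*4 = 2 - 4 = -2)
P(S, X) = 32 + 4*S*X (P(S, X) = 12 - 2*((-2*S)*X - 2*(-1)*(-5)) = 12 - 2*(-2*S*X + 2*(-5)) = 12 - 2*(-2*S*X - 10) = 12 - 2*(-10 - 2*S*X) = 12 + (20 + 4*S*X) = 32 + 4*S*X)
(4*P(-4, -5))*(4*(-4)) - 156*49 = (4*(32 + 4*(-4)*(-5)))*(4*(-4)) - 156*49 = (4*(32 + 80))*(-16) - 7644 = (4*112)*(-16) - 7644 = 448*(-16) - 7644 = -7168 - 7644 = -14812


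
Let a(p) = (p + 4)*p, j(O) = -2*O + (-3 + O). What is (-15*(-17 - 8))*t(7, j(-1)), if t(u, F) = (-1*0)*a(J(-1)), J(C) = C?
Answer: 0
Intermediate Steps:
j(O) = -3 - O
a(p) = p*(4 + p) (a(p) = (4 + p)*p = p*(4 + p))
t(u, F) = 0 (t(u, F) = (-1*0)*(-(4 - 1)) = 0*(-1*3) = 0*(-3) = 0)
(-15*(-17 - 8))*t(7, j(-1)) = -15*(-17 - 8)*0 = -15*(-25)*0 = 375*0 = 0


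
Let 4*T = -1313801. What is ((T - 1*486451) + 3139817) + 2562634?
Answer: 19550199/4 ≈ 4.8876e+6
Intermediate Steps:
T = -1313801/4 (T = (¼)*(-1313801) = -1313801/4 ≈ -3.2845e+5)
((T - 1*486451) + 3139817) + 2562634 = ((-1313801/4 - 1*486451) + 3139817) + 2562634 = ((-1313801/4 - 486451) + 3139817) + 2562634 = (-3259605/4 + 3139817) + 2562634 = 9299663/4 + 2562634 = 19550199/4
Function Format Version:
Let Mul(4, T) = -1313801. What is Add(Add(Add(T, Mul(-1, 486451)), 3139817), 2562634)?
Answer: Rational(19550199, 4) ≈ 4.8876e+6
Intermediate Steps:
T = Rational(-1313801, 4) (T = Mul(Rational(1, 4), -1313801) = Rational(-1313801, 4) ≈ -3.2845e+5)
Add(Add(Add(T, Mul(-1, 486451)), 3139817), 2562634) = Add(Add(Add(Rational(-1313801, 4), Mul(-1, 486451)), 3139817), 2562634) = Add(Add(Add(Rational(-1313801, 4), -486451), 3139817), 2562634) = Add(Add(Rational(-3259605, 4), 3139817), 2562634) = Add(Rational(9299663, 4), 2562634) = Rational(19550199, 4)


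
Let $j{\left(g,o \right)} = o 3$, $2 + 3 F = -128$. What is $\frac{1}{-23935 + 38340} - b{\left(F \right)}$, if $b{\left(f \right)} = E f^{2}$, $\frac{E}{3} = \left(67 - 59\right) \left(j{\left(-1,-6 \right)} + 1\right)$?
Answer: $\frac{33108452003}{43215} \approx 7.6613 \cdot 10^{5}$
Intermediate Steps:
$F = - \frac{130}{3}$ ($F = - \frac{2}{3} + \frac{1}{3} \left(-128\right) = - \frac{2}{3} - \frac{128}{3} = - \frac{130}{3} \approx -43.333$)
$j{\left(g,o \right)} = 3 o$
$E = -408$ ($E = 3 \left(67 - 59\right) \left(3 \left(-6\right) + 1\right) = 3 \cdot 8 \left(-18 + 1\right) = 3 \cdot 8 \left(-17\right) = 3 \left(-136\right) = -408$)
$b{\left(f \right)} = - 408 f^{2}$
$\frac{1}{-23935 + 38340} - b{\left(F \right)} = \frac{1}{-23935 + 38340} - - 408 \left(- \frac{130}{3}\right)^{2} = \frac{1}{14405} - \left(-408\right) \frac{16900}{9} = \frac{1}{14405} - - \frac{2298400}{3} = \frac{1}{14405} + \frac{2298400}{3} = \frac{33108452003}{43215}$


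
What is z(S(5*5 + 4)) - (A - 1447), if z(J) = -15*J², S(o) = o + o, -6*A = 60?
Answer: -49003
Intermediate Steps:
A = -10 (A = -⅙*60 = -10)
S(o) = 2*o
z(S(5*5 + 4)) - (A - 1447) = -15*4*(5*5 + 4)² - (-10 - 1447) = -15*4*(25 + 4)² - 1*(-1457) = -15*(2*29)² + 1457 = -15*58² + 1457 = -15*3364 + 1457 = -50460 + 1457 = -49003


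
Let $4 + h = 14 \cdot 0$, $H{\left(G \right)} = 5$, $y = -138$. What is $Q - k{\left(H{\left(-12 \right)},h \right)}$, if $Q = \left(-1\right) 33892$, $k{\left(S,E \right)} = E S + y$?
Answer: $-33734$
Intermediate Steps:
$h = -4$ ($h = -4 + 14 \cdot 0 = -4 + 0 = -4$)
$k{\left(S,E \right)} = -138 + E S$ ($k{\left(S,E \right)} = E S - 138 = -138 + E S$)
$Q = -33892$
$Q - k{\left(H{\left(-12 \right)},h \right)} = -33892 - \left(-138 - 20\right) = -33892 - -158 = -33892 + 158 = -33734$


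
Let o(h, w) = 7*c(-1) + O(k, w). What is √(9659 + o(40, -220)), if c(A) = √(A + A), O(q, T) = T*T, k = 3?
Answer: √(58059 + 7*I*√2) ≈ 240.95 + 0.021*I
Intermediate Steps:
O(q, T) = T²
c(A) = √2*√A (c(A) = √(2*A) = √2*√A)
o(h, w) = w² + 7*I*√2 (o(h, w) = 7*(√2*√(-1)) + w² = 7*(√2*I) + w² = 7*(I*√2) + w² = 7*I*√2 + w² = w² + 7*I*√2)
√(9659 + o(40, -220)) = √(9659 + ((-220)² + 7*I*√2)) = √(9659 + (48400 + 7*I*√2)) = √(58059 + 7*I*√2)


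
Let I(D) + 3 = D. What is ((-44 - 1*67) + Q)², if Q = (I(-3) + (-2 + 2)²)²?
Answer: 5625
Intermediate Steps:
I(D) = -3 + D
Q = 36 (Q = ((-3 - 3) + (-2 + 2)²)² = (-6 + 0²)² = (-6 + 0)² = (-6)² = 36)
((-44 - 1*67) + Q)² = ((-44 - 1*67) + 36)² = ((-44 - 67) + 36)² = (-111 + 36)² = (-75)² = 5625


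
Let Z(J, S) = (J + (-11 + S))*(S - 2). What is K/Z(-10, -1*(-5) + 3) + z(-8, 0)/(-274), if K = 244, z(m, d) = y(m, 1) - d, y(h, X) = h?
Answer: -16558/5343 ≈ -3.0990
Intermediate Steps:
z(m, d) = m - d
Z(J, S) = (-2 + S)*(-11 + J + S) (Z(J, S) = (-11 + J + S)*(-2 + S) = (-2 + S)*(-11 + J + S))
K/Z(-10, -1*(-5) + 3) + z(-8, 0)/(-274) = 244/(22 + (-1*(-5) + 3)² - 13*(-1*(-5) + 3) - 2*(-10) - 10*(-1*(-5) + 3)) + (-8 - 1*0)/(-274) = 244/(22 + (5 + 3)² - 13*(5 + 3) + 20 - 10*(5 + 3)) + (-8 + 0)*(-1/274) = 244/(22 + 8² - 13*8 + 20 - 10*8) - 8*(-1/274) = 244/(22 + 64 - 104 + 20 - 80) + 4/137 = 244/(-78) + 4/137 = 244*(-1/78) + 4/137 = -122/39 + 4/137 = -16558/5343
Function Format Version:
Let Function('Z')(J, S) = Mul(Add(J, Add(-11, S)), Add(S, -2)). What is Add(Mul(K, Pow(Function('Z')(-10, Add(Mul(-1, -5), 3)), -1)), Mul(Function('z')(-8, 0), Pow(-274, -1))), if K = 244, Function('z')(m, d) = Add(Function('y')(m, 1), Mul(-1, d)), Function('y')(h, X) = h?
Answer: Rational(-16558, 5343) ≈ -3.0990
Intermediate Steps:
Function('z')(m, d) = Add(m, Mul(-1, d))
Function('Z')(J, S) = Mul(Add(-2, S), Add(-11, J, S)) (Function('Z')(J, S) = Mul(Add(-11, J, S), Add(-2, S)) = Mul(Add(-2, S), Add(-11, J, S)))
Add(Mul(K, Pow(Function('Z')(-10, Add(Mul(-1, -5), 3)), -1)), Mul(Function('z')(-8, 0), Pow(-274, -1))) = Add(Mul(244, Pow(Add(22, Pow(Add(Mul(-1, -5), 3), 2), Mul(-13, Add(Mul(-1, -5), 3)), Mul(-2, -10), Mul(-10, Add(Mul(-1, -5), 3))), -1)), Mul(Add(-8, Mul(-1, 0)), Pow(-274, -1))) = Add(Mul(244, Pow(Add(22, Pow(Add(5, 3), 2), Mul(-13, Add(5, 3)), 20, Mul(-10, Add(5, 3))), -1)), Mul(Add(-8, 0), Rational(-1, 274))) = Add(Mul(244, Pow(Add(22, Pow(8, 2), Mul(-13, 8), 20, Mul(-10, 8)), -1)), Mul(-8, Rational(-1, 274))) = Add(Mul(244, Pow(Add(22, 64, -104, 20, -80), -1)), Rational(4, 137)) = Add(Mul(244, Pow(-78, -1)), Rational(4, 137)) = Add(Mul(244, Rational(-1, 78)), Rational(4, 137)) = Add(Rational(-122, 39), Rational(4, 137)) = Rational(-16558, 5343)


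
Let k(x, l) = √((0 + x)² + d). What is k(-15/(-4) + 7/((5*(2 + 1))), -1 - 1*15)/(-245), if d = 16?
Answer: -√121609/14700 ≈ -0.023723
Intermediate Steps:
k(x, l) = √(16 + x²) (k(x, l) = √((0 + x)² + 16) = √(x² + 16) = √(16 + x²))
k(-15/(-4) + 7/((5*(2 + 1))), -1 - 1*15)/(-245) = √(16 + (-15/(-4) + 7/((5*(2 + 1))))²)/(-245) = √(16 + (-15*(-¼) + 7/((5*3)))²)*(-1/245) = √(16 + (15/4 + 7/15)²)*(-1/245) = √(16 + (253/60)²)*(-1/245) = √(16 + 64009/3600)*(-1/245) = √(121609/3600)*(-1/245) = (√121609/60)*(-1/245) = -√121609/14700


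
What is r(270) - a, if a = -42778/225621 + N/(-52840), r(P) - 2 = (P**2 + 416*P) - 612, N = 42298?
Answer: 1100448909893489/5960906820 ≈ 1.8461e+5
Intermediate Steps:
r(P) = -610 + P**2 + 416*P (r(P) = 2 + ((P**2 + 416*P) - 612) = 2 + (-612 + P**2 + 416*P) = -610 + P**2 + 416*P)
a = -5901853289/5960906820 (a = -42778/225621 + 42298/(-52840) = -42778*1/225621 + 42298*(-1/52840) = -42778/225621 - 21149/26420 = -5901853289/5960906820 ≈ -0.99009)
r(270) - a = (-610 + 270**2 + 416*270) - 1*(-5901853289/5960906820) = (-610 + 72900 + 112320) + 5901853289/5960906820 = 184610 + 5901853289/5960906820 = 1100448909893489/5960906820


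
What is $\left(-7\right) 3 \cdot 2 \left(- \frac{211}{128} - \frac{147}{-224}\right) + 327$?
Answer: $\frac{23595}{64} \approx 368.67$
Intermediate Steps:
$\left(-7\right) 3 \cdot 2 \left(- \frac{211}{128} - \frac{147}{-224}\right) + 327 = \left(-21\right) 2 \left(\left(-211\right) \frac{1}{128} - - \frac{21}{32}\right) + 327 = - 42 \left(- \frac{211}{128} + \frac{21}{32}\right) + 327 = \left(-42\right) \left(- \frac{127}{128}\right) + 327 = \frac{2667}{64} + 327 = \frac{23595}{64}$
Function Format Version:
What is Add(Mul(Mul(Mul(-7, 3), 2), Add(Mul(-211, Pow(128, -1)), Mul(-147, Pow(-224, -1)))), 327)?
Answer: Rational(23595, 64) ≈ 368.67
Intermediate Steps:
Add(Mul(Mul(Mul(-7, 3), 2), Add(Mul(-211, Pow(128, -1)), Mul(-147, Pow(-224, -1)))), 327) = Add(Mul(Mul(-21, 2), Add(Mul(-211, Rational(1, 128)), Mul(-147, Rational(-1, 224)))), 327) = Add(Mul(-42, Add(Rational(-211, 128), Rational(21, 32))), 327) = Add(Mul(-42, Rational(-127, 128)), 327) = Add(Rational(2667, 64), 327) = Rational(23595, 64)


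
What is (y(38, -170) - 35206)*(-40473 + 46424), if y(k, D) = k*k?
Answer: -200917662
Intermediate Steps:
y(k, D) = k²
(y(38, -170) - 35206)*(-40473 + 46424) = (38² - 35206)*(-40473 + 46424) = (1444 - 35206)*5951 = -33762*5951 = -200917662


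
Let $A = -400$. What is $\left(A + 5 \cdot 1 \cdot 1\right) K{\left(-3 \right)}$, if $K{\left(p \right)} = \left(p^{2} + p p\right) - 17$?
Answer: $-395$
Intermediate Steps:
$K{\left(p \right)} = -17 + 2 p^{2}$ ($K{\left(p \right)} = \left(p^{2} + p^{2}\right) - 17 = 2 p^{2} - 17 = -17 + 2 p^{2}$)
$\left(A + 5 \cdot 1 \cdot 1\right) K{\left(-3 \right)} = \left(-400 + 5 \cdot 1 \cdot 1\right) \left(-17 + 2 \left(-3\right)^{2}\right) = \left(-400 + 5 \cdot 1\right) \left(-17 + 2 \cdot 9\right) = \left(-400 + 5\right) \left(-17 + 18\right) = \left(-395\right) 1 = -395$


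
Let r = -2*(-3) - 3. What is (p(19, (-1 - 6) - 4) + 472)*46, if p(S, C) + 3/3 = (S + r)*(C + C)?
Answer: -598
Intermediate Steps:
r = 3 (r = 6 - 3 = 3)
p(S, C) = -1 + 2*C*(3 + S) (p(S, C) = -1 + (S + 3)*(C + C) = -1 + (3 + S)*(2*C) = -1 + 2*C*(3 + S))
(p(19, (-1 - 6) - 4) + 472)*46 = ((-1 + 6*((-1 - 6) - 4) + 2*((-1 - 6) - 4)*19) + 472)*46 = ((-1 + 6*(-7 - 4) + 2*(-7 - 4)*19) + 472)*46 = ((-1 + 6*(-11) + 2*(-11)*19) + 472)*46 = ((-1 - 66 - 418) + 472)*46 = (-485 + 472)*46 = -13*46 = -598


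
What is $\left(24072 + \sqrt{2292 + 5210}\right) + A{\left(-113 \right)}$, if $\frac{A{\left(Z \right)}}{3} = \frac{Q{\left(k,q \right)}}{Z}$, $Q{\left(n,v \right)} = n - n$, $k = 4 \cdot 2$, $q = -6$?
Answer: $24072 + 11 \sqrt{62} \approx 24159.0$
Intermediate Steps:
$k = 8$
$Q{\left(n,v \right)} = 0$
$A{\left(Z \right)} = 0$ ($A{\left(Z \right)} = 3 \frac{0}{Z} = 3 \cdot 0 = 0$)
$\left(24072 + \sqrt{2292 + 5210}\right) + A{\left(-113 \right)} = \left(24072 + \sqrt{2292 + 5210}\right) + 0 = \left(24072 + \sqrt{7502}\right) + 0 = \left(24072 + 11 \sqrt{62}\right) + 0 = 24072 + 11 \sqrt{62}$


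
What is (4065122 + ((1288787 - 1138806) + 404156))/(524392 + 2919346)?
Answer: 4619259/3443738 ≈ 1.3414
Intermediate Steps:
(4065122 + ((1288787 - 1138806) + 404156))/(524392 + 2919346) = (4065122 + (149981 + 404156))/3443738 = (4065122 + 554137)*(1/3443738) = 4619259*(1/3443738) = 4619259/3443738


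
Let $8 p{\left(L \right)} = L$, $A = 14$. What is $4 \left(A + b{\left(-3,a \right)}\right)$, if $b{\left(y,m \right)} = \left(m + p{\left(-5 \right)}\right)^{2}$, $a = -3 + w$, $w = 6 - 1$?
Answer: $\frac{1017}{16} \approx 63.563$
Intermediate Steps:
$w = 5$
$p{\left(L \right)} = \frac{L}{8}$
$a = 2$ ($a = -3 + 5 = 2$)
$b{\left(y,m \right)} = \left(- \frac{5}{8} + m\right)^{2}$ ($b{\left(y,m \right)} = \left(m + \frac{1}{8} \left(-5\right)\right)^{2} = \left(m - \frac{5}{8}\right)^{2} = \left(- \frac{5}{8} + m\right)^{2}$)
$4 \left(A + b{\left(-3,a \right)}\right) = 4 \left(14 + \frac{\left(-5 + 8 \cdot 2\right)^{2}}{64}\right) = 4 \left(14 + \frac{\left(-5 + 16\right)^{2}}{64}\right) = 4 \left(14 + \frac{11^{2}}{64}\right) = 4 \left(14 + \frac{1}{64} \cdot 121\right) = 4 \left(14 + \frac{121}{64}\right) = 4 \cdot \frac{1017}{64} = \frac{1017}{16}$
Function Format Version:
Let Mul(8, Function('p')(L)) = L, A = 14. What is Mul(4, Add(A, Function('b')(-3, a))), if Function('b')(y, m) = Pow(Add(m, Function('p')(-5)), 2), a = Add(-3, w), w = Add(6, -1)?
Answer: Rational(1017, 16) ≈ 63.563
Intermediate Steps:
w = 5
Function('p')(L) = Mul(Rational(1, 8), L)
a = 2 (a = Add(-3, 5) = 2)
Function('b')(y, m) = Pow(Add(Rational(-5, 8), m), 2) (Function('b')(y, m) = Pow(Add(m, Mul(Rational(1, 8), -5)), 2) = Pow(Add(m, Rational(-5, 8)), 2) = Pow(Add(Rational(-5, 8), m), 2))
Mul(4, Add(A, Function('b')(-3, a))) = Mul(4, Add(14, Mul(Rational(1, 64), Pow(Add(-5, Mul(8, 2)), 2)))) = Mul(4, Add(14, Mul(Rational(1, 64), Pow(Add(-5, 16), 2)))) = Mul(4, Add(14, Mul(Rational(1, 64), Pow(11, 2)))) = Mul(4, Add(14, Mul(Rational(1, 64), 121))) = Mul(4, Add(14, Rational(121, 64))) = Mul(4, Rational(1017, 64)) = Rational(1017, 16)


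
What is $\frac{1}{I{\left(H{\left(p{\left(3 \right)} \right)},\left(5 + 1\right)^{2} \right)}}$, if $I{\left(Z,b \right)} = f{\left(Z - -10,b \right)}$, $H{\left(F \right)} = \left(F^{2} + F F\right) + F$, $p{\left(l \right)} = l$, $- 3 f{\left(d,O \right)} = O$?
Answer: $- \frac{1}{12} \approx -0.083333$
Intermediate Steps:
$f{\left(d,O \right)} = - \frac{O}{3}$
$H{\left(F \right)} = F + 2 F^{2}$ ($H{\left(F \right)} = \left(F^{2} + F^{2}\right) + F = 2 F^{2} + F = F + 2 F^{2}$)
$I{\left(Z,b \right)} = - \frac{b}{3}$
$\frac{1}{I{\left(H{\left(p{\left(3 \right)} \right)},\left(5 + 1\right)^{2} \right)}} = \frac{1}{\left(- \frac{1}{3}\right) \left(5 + 1\right)^{2}} = \frac{1}{\left(- \frac{1}{3}\right) 6^{2}} = \frac{1}{\left(- \frac{1}{3}\right) 36} = \frac{1}{-12} = - \frac{1}{12}$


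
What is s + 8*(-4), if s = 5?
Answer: -27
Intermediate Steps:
s + 8*(-4) = 5 + 8*(-4) = 5 - 32 = -27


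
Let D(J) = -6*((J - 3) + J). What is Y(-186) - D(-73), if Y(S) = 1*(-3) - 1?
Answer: -898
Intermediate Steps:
Y(S) = -4 (Y(S) = -3 - 1 = -4)
D(J) = 18 - 12*J (D(J) = -6*((-3 + J) + J) = -6*(-3 + 2*J) = 18 - 12*J)
Y(-186) - D(-73) = -4 - (18 - 12*(-73)) = -4 - (18 + 876) = -4 - 1*894 = -4 - 894 = -898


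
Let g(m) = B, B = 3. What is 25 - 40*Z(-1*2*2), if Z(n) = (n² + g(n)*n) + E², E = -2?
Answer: -295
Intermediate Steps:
g(m) = 3
Z(n) = 4 + n² + 3*n (Z(n) = (n² + 3*n) + (-2)² = (n² + 3*n) + 4 = 4 + n² + 3*n)
25 - 40*Z(-1*2*2) = 25 - 40*(4 + (-1*2*2)² + 3*(-1*2*2)) = 25 - 40*(4 + (-2*2)² + 3*(-2*2)) = 25 - 40*(4 + (-4)² + 3*(-4)) = 25 - 40*(4 + 16 - 12) = 25 - 40*8 = 25 - 320 = -295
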